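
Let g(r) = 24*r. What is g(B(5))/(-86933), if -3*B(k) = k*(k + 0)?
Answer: 200/86933 ≈ 0.0023006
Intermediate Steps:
B(k) = -k**2/3 (B(k) = -k*(k + 0)/3 = -k*k/3 = -k**2/3)
g(B(5))/(-86933) = (24*(-1/3*5**2))/(-86933) = (24*(-1/3*25))*(-1/86933) = (24*(-25/3))*(-1/86933) = -200*(-1/86933) = 200/86933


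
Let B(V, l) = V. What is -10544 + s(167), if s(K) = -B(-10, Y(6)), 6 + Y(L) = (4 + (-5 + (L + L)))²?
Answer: -10534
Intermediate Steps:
Y(L) = -6 + (-1 + 2*L)² (Y(L) = -6 + (4 + (-5 + (L + L)))² = -6 + (4 + (-5 + 2*L))² = -6 + (-1 + 2*L)²)
s(K) = 10 (s(K) = -1*(-10) = 10)
-10544 + s(167) = -10544 + 10 = -10534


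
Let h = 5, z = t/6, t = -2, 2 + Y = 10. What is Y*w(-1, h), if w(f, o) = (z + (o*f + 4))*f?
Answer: 32/3 ≈ 10.667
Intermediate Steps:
Y = 8 (Y = -2 + 10 = 8)
z = -⅓ (z = -2/6 = -2*⅙ = -⅓ ≈ -0.33333)
w(f, o) = f*(11/3 + f*o) (w(f, o) = (-⅓ + (o*f + 4))*f = (-⅓ + (f*o + 4))*f = (-⅓ + (4 + f*o))*f = (11/3 + f*o)*f = f*(11/3 + f*o))
Y*w(-1, h) = 8*((⅓)*(-1)*(11 + 3*(-1)*5)) = 8*((⅓)*(-1)*(11 - 15)) = 8*((⅓)*(-1)*(-4)) = 8*(4/3) = 32/3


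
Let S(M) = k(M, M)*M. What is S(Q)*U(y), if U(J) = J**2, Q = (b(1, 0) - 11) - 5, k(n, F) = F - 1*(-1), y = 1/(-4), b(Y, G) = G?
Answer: 15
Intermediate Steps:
y = -1/4 ≈ -0.25000
k(n, F) = 1 + F (k(n, F) = F + 1 = 1 + F)
Q = -16 (Q = (0 - 11) - 5 = -11 - 5 = -16)
S(M) = M*(1 + M) (S(M) = (1 + M)*M = M*(1 + M))
S(Q)*U(y) = (-16*(1 - 16))*(-1/4)**2 = -16*(-15)*(1/16) = 240*(1/16) = 15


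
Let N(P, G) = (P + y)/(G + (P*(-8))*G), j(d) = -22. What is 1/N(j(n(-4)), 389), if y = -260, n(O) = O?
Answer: -22951/94 ≈ -244.16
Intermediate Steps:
N(P, G) = (-260 + P)/(G - 8*G*P) (N(P, G) = (P - 260)/(G + (P*(-8))*G) = (-260 + P)/(G + (-8*P)*G) = (-260 + P)/(G - 8*G*P))
1/N(j(n(-4)), 389) = 1/((260 - 1*(-22))/(389*(-1 + 8*(-22)))) = 1/((260 + 22)/(389*(-1 - 176))) = 1/((1/389)*282/(-177)) = 1/((1/389)*(-1/177)*282) = 1/(-94/22951) = -22951/94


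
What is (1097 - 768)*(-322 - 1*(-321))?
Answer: -329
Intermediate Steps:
(1097 - 768)*(-322 - 1*(-321)) = 329*(-322 + 321) = 329*(-1) = -329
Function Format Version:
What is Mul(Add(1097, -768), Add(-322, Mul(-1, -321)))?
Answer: -329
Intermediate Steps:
Mul(Add(1097, -768), Add(-322, Mul(-1, -321))) = Mul(329, Add(-322, 321)) = Mul(329, -1) = -329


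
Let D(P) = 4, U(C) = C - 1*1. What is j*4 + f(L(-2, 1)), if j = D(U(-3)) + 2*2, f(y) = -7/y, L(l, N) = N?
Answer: 25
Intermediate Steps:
U(C) = -1 + C (U(C) = C - 1 = -1 + C)
j = 8 (j = 4 + 2*2 = 4 + 4 = 8)
j*4 + f(L(-2, 1)) = 8*4 - 7/1 = 32 - 7*1 = 32 - 7 = 25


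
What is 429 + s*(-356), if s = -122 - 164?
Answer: 102245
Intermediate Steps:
s = -286
429 + s*(-356) = 429 - 286*(-356) = 429 + 101816 = 102245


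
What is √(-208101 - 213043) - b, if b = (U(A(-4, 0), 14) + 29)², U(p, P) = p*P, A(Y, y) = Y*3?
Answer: -19321 + 2*I*√105286 ≈ -19321.0 + 648.96*I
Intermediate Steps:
A(Y, y) = 3*Y
U(p, P) = P*p
b = 19321 (b = (14*(3*(-4)) + 29)² = (14*(-12) + 29)² = (-168 + 29)² = (-139)² = 19321)
√(-208101 - 213043) - b = √(-208101 - 213043) - 1*19321 = √(-421144) - 19321 = 2*I*√105286 - 19321 = -19321 + 2*I*√105286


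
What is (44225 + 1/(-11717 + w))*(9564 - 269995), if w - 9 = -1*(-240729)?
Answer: -2637763332315906/229021 ≈ -1.1518e+10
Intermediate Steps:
w = 240738 (w = 9 - 1*(-240729) = 9 + 240729 = 240738)
(44225 + 1/(-11717 + w))*(9564 - 269995) = (44225 + 1/(-11717 + 240738))*(9564 - 269995) = (44225 + 1/229021)*(-260431) = (10128453726/229021)*(-260431) = -2637763332315906/229021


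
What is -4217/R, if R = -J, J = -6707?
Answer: -4217/6707 ≈ -0.62875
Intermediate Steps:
R = 6707 (R = -1*(-6707) = 6707)
-4217/R = -4217/6707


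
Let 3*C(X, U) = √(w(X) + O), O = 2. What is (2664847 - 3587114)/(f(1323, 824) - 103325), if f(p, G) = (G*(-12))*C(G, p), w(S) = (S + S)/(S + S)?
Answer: 95293237775/10643464777 - 3039792032*√3/10643464777 ≈ 8.4585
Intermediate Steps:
w(S) = 1 (w(S) = (2*S)/((2*S)) = (2*S)*(1/(2*S)) = 1)
C(X, U) = √3/3 (C(X, U) = √(1 + 2)/3 = √3/3)
f(p, G) = -4*G*√3 (f(p, G) = (G*(-12))*(√3/3) = (-12*G)*(√3/3) = -4*G*√3)
(2664847 - 3587114)/(f(1323, 824) - 103325) = (2664847 - 3587114)/(-4*824*√3 - 103325) = -922267/(-3296*√3 - 103325) = -922267/(-103325 - 3296*√3)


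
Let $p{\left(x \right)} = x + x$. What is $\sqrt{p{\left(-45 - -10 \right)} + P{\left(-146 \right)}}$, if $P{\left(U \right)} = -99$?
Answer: $13 i \approx 13.0 i$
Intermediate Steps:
$p{\left(x \right)} = 2 x$
$\sqrt{p{\left(-45 - -10 \right)} + P{\left(-146 \right)}} = \sqrt{2 \left(-45 - -10\right) - 99} = \sqrt{2 \left(-45 + 10\right) - 99} = \sqrt{2 \left(-35\right) - 99} = \sqrt{-70 - 99} = \sqrt{-169} = 13 i$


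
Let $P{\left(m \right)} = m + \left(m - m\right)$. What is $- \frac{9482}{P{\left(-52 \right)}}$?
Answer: $\frac{4741}{26} \approx 182.35$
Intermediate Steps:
$P{\left(m \right)} = m$ ($P{\left(m \right)} = m + 0 = m$)
$- \frac{9482}{P{\left(-52 \right)}} = - \frac{9482}{-52} = \left(-9482\right) \left(- \frac{1}{52}\right) = \frac{4741}{26}$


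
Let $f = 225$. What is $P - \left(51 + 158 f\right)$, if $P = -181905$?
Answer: $-217506$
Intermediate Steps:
$P - \left(51 + 158 f\right) = -181905 - \left(51 + 158 \cdot 225\right) = -181905 - \left(51 + 35550\right) = -181905 - 35601 = -217506$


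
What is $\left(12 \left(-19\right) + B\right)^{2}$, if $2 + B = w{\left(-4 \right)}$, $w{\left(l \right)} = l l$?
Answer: $45796$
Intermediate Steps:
$w{\left(l \right)} = l^{2}$
$B = 14$ ($B = -2 + \left(-4\right)^{2} = -2 + 16 = 14$)
$\left(12 \left(-19\right) + B\right)^{2} = \left(12 \left(-19\right) + 14\right)^{2} = \left(-228 + 14\right)^{2} = \left(-214\right)^{2} = 45796$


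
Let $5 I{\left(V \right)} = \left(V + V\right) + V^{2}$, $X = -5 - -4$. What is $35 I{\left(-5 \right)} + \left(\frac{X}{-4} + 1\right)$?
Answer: $\frac{425}{4} \approx 106.25$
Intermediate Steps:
$X = -1$ ($X = -5 + 4 = -1$)
$I{\left(V \right)} = \frac{V^{2}}{5} + \frac{2 V}{5}$ ($I{\left(V \right)} = \frac{\left(V + V\right) + V^{2}}{5} = \frac{2 V + V^{2}}{5} = \frac{V^{2} + 2 V}{5} = \frac{V^{2}}{5} + \frac{2 V}{5}$)
$35 I{\left(-5 \right)} + \left(\frac{X}{-4} + 1\right) = 35 \cdot \frac{1}{5} \left(-5\right) \left(2 - 5\right) + \left(\frac{1}{-4} \left(-1\right) + 1\right) = 35 \cdot \frac{1}{5} \left(-5\right) \left(-3\right) + \left(\left(- \frac{1}{4}\right) \left(-1\right) + 1\right) = 35 \cdot 3 + \left(\frac{1}{4} + 1\right) = 105 + \frac{5}{4} = \frac{425}{4}$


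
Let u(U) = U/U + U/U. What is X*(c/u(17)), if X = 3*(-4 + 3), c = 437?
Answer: -1311/2 ≈ -655.50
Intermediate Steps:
u(U) = 2 (u(U) = 1 + 1 = 2)
X = -3 (X = 3*(-1) = -3)
X*(c/u(17)) = -1311/2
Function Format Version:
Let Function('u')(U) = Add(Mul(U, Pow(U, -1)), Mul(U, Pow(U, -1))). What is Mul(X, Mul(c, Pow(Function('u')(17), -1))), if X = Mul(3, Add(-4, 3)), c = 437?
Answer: Rational(-1311, 2) ≈ -655.50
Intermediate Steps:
Function('u')(U) = 2 (Function('u')(U) = Add(1, 1) = 2)
X = -3 (X = Mul(3, -1) = -3)
Mul(X, Mul(c, Pow(Function('u')(17), -1))) = Mul(-3, Mul(437, Pow(2, -1))) = Mul(-3, Mul(437, Rational(1, 2))) = Mul(-3, Rational(437, 2)) = Rational(-1311, 2)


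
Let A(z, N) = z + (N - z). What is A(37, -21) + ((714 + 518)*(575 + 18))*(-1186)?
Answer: -866463157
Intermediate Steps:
A(z, N) = N
A(37, -21) + ((714 + 518)*(575 + 18))*(-1186) = -21 + ((714 + 518)*(575 + 18))*(-1186) = -21 + (1232*593)*(-1186) = -21 + 730576*(-1186) = -21 - 866463136 = -866463157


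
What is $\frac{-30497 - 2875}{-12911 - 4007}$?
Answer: $\frac{16686}{8459} \approx 1.9726$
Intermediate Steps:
$\frac{-30497 - 2875}{-12911 - 4007} = \frac{-30497 + \left(-5927 + 3052\right)}{-16918} = \left(-30497 - 2875\right) \left(- \frac{1}{16918}\right) = \left(-33372\right) \left(- \frac{1}{16918}\right) = \frac{16686}{8459}$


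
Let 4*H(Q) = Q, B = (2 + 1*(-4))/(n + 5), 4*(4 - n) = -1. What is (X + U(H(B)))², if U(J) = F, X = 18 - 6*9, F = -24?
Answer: 3600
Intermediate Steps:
n = 17/4 (n = 4 - ¼*(-1) = 4 + ¼ = 17/4 ≈ 4.2500)
B = -8/37 (B = (2 + 1*(-4))/(17/4 + 5) = (2 - 4)/(37/4) = -2*4/37 = -8/37 ≈ -0.21622)
H(Q) = Q/4
X = -36 (X = 18 - 54 = -36)
U(J) = -24
(X + U(H(B)))² = (-36 - 24)² = (-60)² = 3600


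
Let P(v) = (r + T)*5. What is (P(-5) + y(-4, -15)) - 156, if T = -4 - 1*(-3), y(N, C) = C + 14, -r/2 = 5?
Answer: -212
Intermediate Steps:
r = -10 (r = -2*5 = -10)
y(N, C) = 14 + C
T = -1 (T = -4 + 3 = -1)
P(v) = -55 (P(v) = (-10 - 1)*5 = -11*5 = -55)
(P(-5) + y(-4, -15)) - 156 = (-55 + (14 - 15)) - 156 = (-55 - 1) - 156 = -56 - 156 = -212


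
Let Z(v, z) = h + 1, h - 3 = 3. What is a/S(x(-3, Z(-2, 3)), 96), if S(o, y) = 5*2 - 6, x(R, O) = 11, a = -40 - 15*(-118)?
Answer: 865/2 ≈ 432.50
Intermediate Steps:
h = 6 (h = 3 + 3 = 6)
a = 1730 (a = -40 + 1770 = 1730)
Z(v, z) = 7 (Z(v, z) = 6 + 1 = 7)
S(o, y) = 4 (S(o, y) = 10 - 6 = 4)
a/S(x(-3, Z(-2, 3)), 96) = 1730/4 = 1730*(¼) = 865/2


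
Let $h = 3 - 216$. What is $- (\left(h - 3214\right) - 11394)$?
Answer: $14821$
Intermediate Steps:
$h = -213$ ($h = 3 - 216 = -213$)
$- (\left(h - 3214\right) - 11394) = - (\left(-213 - 3214\right) - 11394) = - (-3427 - 11394) = \left(-1\right) \left(-14821\right) = 14821$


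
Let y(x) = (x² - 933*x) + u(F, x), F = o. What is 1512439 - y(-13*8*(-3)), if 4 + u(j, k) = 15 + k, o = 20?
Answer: 1705868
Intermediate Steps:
F = 20
u(j, k) = 11 + k (u(j, k) = -4 + (15 + k) = 11 + k)
y(x) = 11 + x² - 932*x (y(x) = (x² - 933*x) + (11 + x) = 11 + x² - 932*x)
1512439 - y(-13*8*(-3)) = 1512439 - (11 + (-13*8*(-3))² - 932*(-13*8)*(-3)) = 1512439 - (11 + (-104*(-3))² - (-96928)*(-3)) = 1512439 - (11 + 312² - 932*312) = 1512439 - (11 + 97344 - 290784) = 1512439 - 1*(-193429) = 1512439 + 193429 = 1705868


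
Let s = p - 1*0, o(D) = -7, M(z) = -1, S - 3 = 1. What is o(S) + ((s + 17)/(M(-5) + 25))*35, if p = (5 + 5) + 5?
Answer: 119/3 ≈ 39.667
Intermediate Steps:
S = 4 (S = 3 + 1 = 4)
p = 15 (p = 10 + 5 = 15)
s = 15 (s = 15 - 1*0 = 15 + 0 = 15)
o(S) + ((s + 17)/(M(-5) + 25))*35 = -7 + ((15 + 17)/(-1 + 25))*35 = -7 + (32/24)*35 = -7 + (32*(1/24))*35 = -7 + (4/3)*35 = -7 + 140/3 = 119/3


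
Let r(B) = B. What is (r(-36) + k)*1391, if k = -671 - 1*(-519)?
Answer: -261508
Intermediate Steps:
k = -152 (k = -671 + 519 = -152)
(r(-36) + k)*1391 = (-36 - 152)*1391 = -188*1391 = -261508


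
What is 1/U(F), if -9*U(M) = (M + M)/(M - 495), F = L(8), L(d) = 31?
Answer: 2088/31 ≈ 67.355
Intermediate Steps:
F = 31
U(M) = -2*M/(9*(-495 + M)) (U(M) = -(M + M)/(9*(M - 495)) = -2*M/(9*(-495 + M)))
1/U(F) = 1/(-2*31/(-4455 + 9*31)) = 1/(-2*31/(-4455 + 279)) = 1/(-2*31/(-4176)) = 1/(-2*31*(-1/4176)) = 1/(31/2088) = 2088/31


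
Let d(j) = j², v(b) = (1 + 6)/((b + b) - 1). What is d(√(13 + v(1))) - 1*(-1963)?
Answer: 1983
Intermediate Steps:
v(b) = 7/(-1 + 2*b) (v(b) = 7/(2*b - 1) = 7/(-1 + 2*b))
d(√(13 + v(1))) - 1*(-1963) = (√(13 + 7/(-1 + 2*1)))² - 1*(-1963) = (√(13 + 7/(-1 + 2)))² + 1963 = (√(13 + 7/1))² + 1963 = (√(13 + 7*1))² + 1963 = (√(13 + 7))² + 1963 = (√20)² + 1963 = (2*√5)² + 1963 = 20 + 1963 = 1983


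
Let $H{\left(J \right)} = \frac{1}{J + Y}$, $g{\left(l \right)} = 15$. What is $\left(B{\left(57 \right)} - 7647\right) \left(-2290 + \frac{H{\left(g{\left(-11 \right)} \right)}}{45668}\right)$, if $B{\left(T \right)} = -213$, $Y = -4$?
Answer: $\frac{2260490645835}{125587} \approx 1.7999 \cdot 10^{7}$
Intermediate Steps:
$H{\left(J \right)} = \frac{1}{-4 + J}$ ($H{\left(J \right)} = \frac{1}{J - 4} = \frac{1}{-4 + J}$)
$\left(B{\left(57 \right)} - 7647\right) \left(-2290 + \frac{H{\left(g{\left(-11 \right)} \right)}}{45668}\right) = \left(-213 - 7647\right) \left(-2290 + \frac{1}{\left(-4 + 15\right) 45668}\right) = - 7860 \left(-2290 + \frac{1}{11} \cdot \frac{1}{45668}\right) = - 7860 \left(-2290 + \frac{1}{502348}\right) = \left(-7860\right) \left(- \frac{1150376919}{502348}\right) = \frac{2260490645835}{125587}$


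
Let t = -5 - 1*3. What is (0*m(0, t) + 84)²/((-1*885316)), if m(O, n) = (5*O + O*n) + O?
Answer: -1764/221329 ≈ -0.0079700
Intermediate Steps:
t = -8 (t = -5 - 3 = -8)
m(O, n) = 6*O + O*n
(0*m(0, t) + 84)²/((-1*885316)) = (0*(0*(6 - 8)) + 84)²/((-1*885316)) = (0*(0*(-2)) + 84)²/(-885316) = (0*0 + 84)²*(-1/885316) = (0 + 84)²*(-1/885316) = 84²*(-1/885316) = 7056*(-1/885316) = -1764/221329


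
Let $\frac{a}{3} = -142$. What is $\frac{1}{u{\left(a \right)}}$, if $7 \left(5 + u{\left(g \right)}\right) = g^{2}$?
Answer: $\frac{7}{181441} \approx 3.858 \cdot 10^{-5}$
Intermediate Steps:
$a = -426$ ($a = 3 \left(-142\right) = -426$)
$u{\left(g \right)} = -5 + \frac{g^{2}}{7}$
$\frac{1}{u{\left(a \right)}} = \frac{1}{-5 + \frac{\left(-426\right)^{2}}{7}} = \frac{1}{-5 + \frac{1}{7} \cdot 181476} = \frac{1}{-5 + \frac{181476}{7}} = \frac{1}{\frac{181441}{7}} = \frac{7}{181441}$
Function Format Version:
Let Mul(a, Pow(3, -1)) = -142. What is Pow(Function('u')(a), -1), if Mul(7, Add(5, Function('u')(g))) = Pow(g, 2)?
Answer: Rational(7, 181441) ≈ 3.8580e-5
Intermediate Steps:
a = -426 (a = Mul(3, -142) = -426)
Function('u')(g) = Add(-5, Mul(Rational(1, 7), Pow(g, 2)))
Pow(Function('u')(a), -1) = Pow(Add(-5, Mul(Rational(1, 7), Pow(-426, 2))), -1) = Pow(Add(-5, Mul(Rational(1, 7), 181476)), -1) = Pow(Add(-5, Rational(181476, 7)), -1) = Pow(Rational(181441, 7), -1) = Rational(7, 181441)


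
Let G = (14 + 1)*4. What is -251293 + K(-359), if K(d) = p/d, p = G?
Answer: -90214247/359 ≈ -2.5129e+5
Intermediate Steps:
G = 60 (G = 15*4 = 60)
p = 60
K(d) = 60/d
-251293 + K(-359) = -251293 + 60/(-359) = -251293 + 60*(-1/359) = -251293 - 60/359 = -90214247/359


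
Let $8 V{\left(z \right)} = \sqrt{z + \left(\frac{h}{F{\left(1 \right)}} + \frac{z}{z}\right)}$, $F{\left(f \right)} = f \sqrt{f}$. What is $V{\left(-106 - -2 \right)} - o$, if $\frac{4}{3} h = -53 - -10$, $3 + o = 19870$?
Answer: $-19867 + \frac{i \sqrt{541}}{16} \approx -19867.0 + 1.4537 i$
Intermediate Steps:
$o = 19867$ ($o = -3 + 19870 = 19867$)
$h = - \frac{129}{4}$ ($h = \frac{3 \left(-53 - -10\right)}{4} = \frac{3 \left(-53 + 10\right)}{4} = \frac{3}{4} \left(-43\right) = - \frac{129}{4} \approx -32.25$)
$F{\left(f \right)} = f^{\frac{3}{2}}$
$V{\left(z \right)} = \frac{\sqrt{- \frac{125}{4} + z}}{8}$ ($V{\left(z \right)} = \frac{\sqrt{z + \left(- \frac{129}{4 \cdot 1^{\frac{3}{2}}} + \frac{z}{z}\right)}}{8} = \frac{\sqrt{z + \left(- \frac{129}{4 \cdot 1} + 1\right)}}{8} = \frac{\sqrt{z + \left(\left(- \frac{129}{4}\right) 1 + 1\right)}}{8} = \frac{\sqrt{z + \left(- \frac{129}{4} + 1\right)}}{8} = \frac{\sqrt{z - \frac{125}{4}}}{8} = \frac{\sqrt{- \frac{125}{4} + z}}{8}$)
$V{\left(-106 - -2 \right)} - o = \frac{\sqrt{-125 + 4 \left(-106 - -2\right)}}{16} - 19867 = \frac{\sqrt{-125 + 4 \left(-106 + 2\right)}}{16} - 19867 = \frac{\sqrt{-125 + 4 \left(-104\right)}}{16} - 19867 = \frac{\sqrt{-125 - 416}}{16} - 19867 = \frac{\sqrt{-541}}{16} - 19867 = \frac{i \sqrt{541}}{16} - 19867 = -19867 + \frac{i \sqrt{541}}{16}$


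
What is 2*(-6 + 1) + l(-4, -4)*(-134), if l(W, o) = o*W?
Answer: -2154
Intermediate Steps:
l(W, o) = W*o
2*(-6 + 1) + l(-4, -4)*(-134) = 2*(-6 + 1) - 4*(-4)*(-134) = 2*(-5) + 16*(-134) = -10 - 2144 = -2154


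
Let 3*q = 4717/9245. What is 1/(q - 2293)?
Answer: -27735/63591638 ≈ -0.00043614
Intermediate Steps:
q = 4717/27735 (q = (4717/9245)/3 = (4717*(1/9245))/3 = (1/3)*(4717/9245) = 4717/27735 ≈ 0.17007)
1/(q - 2293) = 1/(4717/27735 - 2293) = 1/(-63591638/27735) = -27735/63591638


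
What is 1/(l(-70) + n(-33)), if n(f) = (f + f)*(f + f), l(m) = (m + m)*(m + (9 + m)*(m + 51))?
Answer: -1/148104 ≈ -6.7520e-6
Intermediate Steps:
l(m) = 2*m*(m + (9 + m)*(51 + m)) (l(m) = (2*m)*(m + (9 + m)*(51 + m)) = 2*m*(m + (9 + m)*(51 + m)))
n(f) = 4*f² (n(f) = (2*f)*(2*f) = 4*f²)
1/(l(-70) + n(-33)) = 1/(2*(-70)*(459 + (-70)² + 61*(-70)) + 4*(-33)²) = 1/(2*(-70)*(459 + 4900 - 4270) + 4*1089) = 1/(2*(-70)*1089 + 4356) = 1/(-152460 + 4356) = 1/(-148104) = -1/148104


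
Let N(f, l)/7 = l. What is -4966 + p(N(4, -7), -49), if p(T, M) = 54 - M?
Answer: -4863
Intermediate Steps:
N(f, l) = 7*l
-4966 + p(N(4, -7), -49) = -4966 + (54 - 1*(-49)) = -4966 + (54 + 49) = -4966 + 103 = -4863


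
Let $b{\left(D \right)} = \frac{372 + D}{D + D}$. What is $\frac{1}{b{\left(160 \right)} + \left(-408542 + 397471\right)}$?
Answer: $- \frac{80}{885547} \approx -9.034 \cdot 10^{-5}$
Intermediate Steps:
$b{\left(D \right)} = \frac{372 + D}{2 D}$
$\frac{1}{b{\left(160 \right)} + \left(-408542 + 397471\right)} = \frac{1}{\frac{372 + 160}{2 \cdot 160} + \left(-408542 + 397471\right)} = \frac{1}{\frac{1}{2} \cdot \frac{1}{160} \cdot 532 - 11071} = \frac{1}{\frac{133}{80} - 11071} = \frac{1}{- \frac{885547}{80}} = - \frac{80}{885547}$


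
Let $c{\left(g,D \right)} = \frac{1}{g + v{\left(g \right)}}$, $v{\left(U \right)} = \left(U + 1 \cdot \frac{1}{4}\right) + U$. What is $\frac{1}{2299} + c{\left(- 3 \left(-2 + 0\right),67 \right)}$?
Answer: $\frac{9269}{167827} \approx 0.055229$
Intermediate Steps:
$v{\left(U \right)} = \frac{1}{4} + 2 U$ ($v{\left(U \right)} = \left(U + 1 \cdot \frac{1}{4}\right) + U = \left(U + \frac{1}{4}\right) + U = \left(\frac{1}{4} + U\right) + U = \frac{1}{4} + 2 U$)
$c{\left(g,D \right)} = \frac{1}{\frac{1}{4} + 3 g}$ ($c{\left(g,D \right)} = \frac{1}{g + \left(\frac{1}{4} + 2 g\right)} = \frac{1}{\frac{1}{4} + 3 g}$)
$\frac{1}{2299} + c{\left(- 3 \left(-2 + 0\right),67 \right)} = \frac{1}{2299} + \frac{4}{1 + 12 \left(- 3 \left(-2 + 0\right)\right)} = \frac{1}{2299} + \frac{4}{1 + 12 \left(\left(-3\right) \left(-2\right)\right)} = \frac{1}{2299} + \frac{4}{1 + 12 \cdot 6} = \frac{1}{2299} + \frac{4}{1 + 72} = \frac{1}{2299} + \frac{4}{73} = \frac{9269}{167827}$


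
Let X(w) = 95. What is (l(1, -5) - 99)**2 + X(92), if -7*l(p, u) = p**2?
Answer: 486291/49 ≈ 9924.3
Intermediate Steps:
l(p, u) = -p**2/7
(l(1, -5) - 99)**2 + X(92) = (-1/7*1**2 - 99)**2 + 95 = (-1/7*1 - 99)**2 + 95 = (-1/7 - 99)**2 + 95 = (-694/7)**2 + 95 = 481636/49 + 95 = 486291/49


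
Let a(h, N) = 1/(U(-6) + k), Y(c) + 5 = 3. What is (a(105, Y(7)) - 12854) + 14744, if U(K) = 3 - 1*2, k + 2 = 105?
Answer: 196561/104 ≈ 1890.0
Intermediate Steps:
k = 103 (k = -2 + 105 = 103)
U(K) = 1 (U(K) = 3 - 2 = 1)
Y(c) = -2 (Y(c) = -5 + 3 = -2)
a(h, N) = 1/104 (a(h, N) = 1/(1 + 103) = 1/104)
(a(105, Y(7)) - 12854) + 14744 = (1/104 - 12854) + 14744 = -1336815/104 + 14744 = 196561/104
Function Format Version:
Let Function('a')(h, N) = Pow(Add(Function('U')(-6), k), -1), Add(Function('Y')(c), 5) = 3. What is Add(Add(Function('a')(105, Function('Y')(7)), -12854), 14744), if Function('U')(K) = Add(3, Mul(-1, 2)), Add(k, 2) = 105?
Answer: Rational(196561, 104) ≈ 1890.0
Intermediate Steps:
k = 103 (k = Add(-2, 105) = 103)
Function('U')(K) = 1 (Function('U')(K) = Add(3, -2) = 1)
Function('Y')(c) = -2 (Function('Y')(c) = Add(-5, 3) = -2)
Function('a')(h, N) = Rational(1, 104) (Function('a')(h, N) = Pow(Add(1, 103), -1) = Pow(104, -1) = Rational(1, 104))
Add(Add(Function('a')(105, Function('Y')(7)), -12854), 14744) = Add(Add(Rational(1, 104), -12854), 14744) = Add(Rational(-1336815, 104), 14744) = Rational(196561, 104)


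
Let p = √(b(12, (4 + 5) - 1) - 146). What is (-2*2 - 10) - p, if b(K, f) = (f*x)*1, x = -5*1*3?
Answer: -14 - I*√266 ≈ -14.0 - 16.31*I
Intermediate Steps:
x = -15 (x = -5*3 = -15)
b(K, f) = -15*f (b(K, f) = (f*(-15))*1 = -15*f*1 = -15*f)
p = I*√266 (p = √(-15*((4 + 5) - 1) - 146) = √(-15*(9 - 1) - 146) = √(-15*8 - 146) = √(-120 - 146) = √(-266) = I*√266 ≈ 16.31*I)
(-2*2 - 10) - p = (-2*2 - 10) - I*√266 = (-4 - 10) - I*√266 = -14 - I*√266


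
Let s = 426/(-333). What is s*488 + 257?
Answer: -40769/111 ≈ -367.29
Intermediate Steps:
s = -142/111 (s = 426*(-1/333) = -142/111 ≈ -1.2793)
s*488 + 257 = -142/111*488 + 257 = -69296/111 + 257 = -40769/111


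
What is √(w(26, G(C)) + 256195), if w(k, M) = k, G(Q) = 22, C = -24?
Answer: 21*√581 ≈ 506.18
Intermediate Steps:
√(w(26, G(C)) + 256195) = √(26 + 256195) = √256221 = 21*√581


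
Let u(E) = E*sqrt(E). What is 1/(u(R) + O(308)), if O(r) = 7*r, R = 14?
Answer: 11/23702 - sqrt(14)/331828 ≈ 0.00045282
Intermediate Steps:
u(E) = E**(3/2)
1/(u(R) + O(308)) = 1/(14**(3/2) + 7*308) = 1/(14*sqrt(14) + 2156) = 1/(2156 + 14*sqrt(14))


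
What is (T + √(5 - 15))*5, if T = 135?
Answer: 675 + 5*I*√10 ≈ 675.0 + 15.811*I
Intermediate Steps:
(T + √(5 - 15))*5 = (135 + √(5 - 15))*5 = (135 + √(-10))*5 = (135 + I*√10)*5 = 675 + 5*I*√10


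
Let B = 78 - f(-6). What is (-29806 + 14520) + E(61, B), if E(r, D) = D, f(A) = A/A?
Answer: -15209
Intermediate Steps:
f(A) = 1
B = 77 (B = 78 - 1*1 = 78 - 1 = 77)
(-29806 + 14520) + E(61, B) = (-29806 + 14520) + 77 = -15286 + 77 = -15209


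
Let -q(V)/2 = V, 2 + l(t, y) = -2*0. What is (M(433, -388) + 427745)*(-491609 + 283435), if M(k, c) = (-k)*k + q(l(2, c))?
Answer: -50015885240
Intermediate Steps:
l(t, y) = -2 (l(t, y) = -2 - 2*0 = -2 + 0 = -2)
q(V) = -2*V
M(k, c) = 4 - k² (M(k, c) = (-k)*k - 2*(-2) = -k² + 4 = 4 - k²)
(M(433, -388) + 427745)*(-491609 + 283435) = ((4 - 1*433²) + 427745)*(-491609 + 283435) = ((4 - 1*187489) + 427745)*(-208174) = ((4 - 187489) + 427745)*(-208174) = (-187485 + 427745)*(-208174) = 240260*(-208174) = -50015885240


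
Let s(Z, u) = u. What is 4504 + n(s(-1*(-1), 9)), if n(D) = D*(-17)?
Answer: 4351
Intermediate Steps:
n(D) = -17*D
4504 + n(s(-1*(-1), 9)) = 4504 - 17*9 = 4504 - 153 = 4351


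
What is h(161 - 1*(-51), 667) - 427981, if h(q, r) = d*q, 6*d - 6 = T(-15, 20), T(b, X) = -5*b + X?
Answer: -1273237/3 ≈ -4.2441e+5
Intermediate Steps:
T(b, X) = X - 5*b
d = 101/6 (d = 1 + (20 - 5*(-15))/6 = 1 + (20 + 75)/6 = 1 + (⅙)*95 = 1 + 95/6 = 101/6 ≈ 16.833)
h(q, r) = 101*q/6
h(161 - 1*(-51), 667) - 427981 = 101*(161 - 1*(-51))/6 - 427981 = 101*(161 + 51)/6 - 427981 = (101/6)*212 - 427981 = 10706/3 - 427981 = -1273237/3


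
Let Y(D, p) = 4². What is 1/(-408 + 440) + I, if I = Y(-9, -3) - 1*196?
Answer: -5759/32 ≈ -179.97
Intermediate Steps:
Y(D, p) = 16
I = -180 (I = 16 - 1*196 = 16 - 196 = -180)
1/(-408 + 440) + I = 1/(-408 + 440) - 180 = 1/32 - 180 = -5759/32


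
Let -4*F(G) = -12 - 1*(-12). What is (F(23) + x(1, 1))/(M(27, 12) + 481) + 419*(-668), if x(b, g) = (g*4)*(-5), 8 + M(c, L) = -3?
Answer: -13154926/47 ≈ -2.7989e+5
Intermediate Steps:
F(G) = 0 (F(G) = -(-12 - 1*(-12))/4 = -(-12 + 12)/4 = -¼*0 = 0)
M(c, L) = -11 (M(c, L) = -8 - 3 = -11)
x(b, g) = -20*g (x(b, g) = (4*g)*(-5) = -20*g)
(F(23) + x(1, 1))/(M(27, 12) + 481) + 419*(-668) = (0 - 20*1)/(-11 + 481) + 419*(-668) = (0 - 20)/470 - 279892 = -20*1/470 - 279892 = -2/47 - 279892 = -13154926/47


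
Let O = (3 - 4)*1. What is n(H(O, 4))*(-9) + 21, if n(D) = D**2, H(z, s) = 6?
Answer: -303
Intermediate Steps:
O = -1 (O = -1*1 = -1)
n(H(O, 4))*(-9) + 21 = 6**2*(-9) + 21 = 36*(-9) + 21 = -324 + 21 = -303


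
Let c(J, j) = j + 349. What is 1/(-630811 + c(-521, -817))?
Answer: -1/631279 ≈ -1.5841e-6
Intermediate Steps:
c(J, j) = 349 + j
1/(-630811 + c(-521, -817)) = 1/(-630811 + (349 - 817)) = 1/(-630811 - 468) = 1/(-631279) = -1/631279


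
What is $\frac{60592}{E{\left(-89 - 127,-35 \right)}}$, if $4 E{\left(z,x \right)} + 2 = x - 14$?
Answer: $- \frac{242368}{51} \approx -4752.3$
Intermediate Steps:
$E{\left(z,x \right)} = -4 + \frac{x}{4}$ ($E{\left(z,x \right)} = - \frac{1}{2} + \frac{x - 14}{4} = - \frac{1}{2} + \frac{-14 + x}{4} = - \frac{1}{2} + \left(- \frac{7}{2} + \frac{x}{4}\right) = -4 + \frac{x}{4}$)
$\frac{60592}{E{\left(-89 - 127,-35 \right)}} = \frac{60592}{-4 + \frac{1}{4} \left(-35\right)} = \frac{60592}{-4 - \frac{35}{4}} = \frac{60592}{- \frac{51}{4}} = 60592 \left(- \frac{4}{51}\right) = - \frac{242368}{51}$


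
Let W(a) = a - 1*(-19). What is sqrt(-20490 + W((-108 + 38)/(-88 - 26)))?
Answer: 2*I*sqrt(16627071)/57 ≈ 143.07*I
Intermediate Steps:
W(a) = 19 + a (W(a) = a + 19 = 19 + a)
sqrt(-20490 + W((-108 + 38)/(-88 - 26))) = sqrt(-20490 + (19 + (-108 + 38)/(-88 - 26))) = sqrt(-20490 + (19 - 70/(-114))) = sqrt(-20490 + (19 - 70*(-1/114))) = sqrt(-20490 + (19 + 35/57)) = sqrt(-20490 + 1118/57) = sqrt(-1166812/57) = 2*I*sqrt(16627071)/57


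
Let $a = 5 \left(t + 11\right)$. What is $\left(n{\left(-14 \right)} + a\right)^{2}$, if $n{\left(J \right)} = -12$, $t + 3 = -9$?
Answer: $289$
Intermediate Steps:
$t = -12$ ($t = -3 - 9 = -12$)
$a = -5$ ($a = 5 \left(-12 + 11\right) = 5 \left(-1\right) = -5$)
$\left(n{\left(-14 \right)} + a\right)^{2} = \left(-12 - 5\right)^{2} = \left(-17\right)^{2} = 289$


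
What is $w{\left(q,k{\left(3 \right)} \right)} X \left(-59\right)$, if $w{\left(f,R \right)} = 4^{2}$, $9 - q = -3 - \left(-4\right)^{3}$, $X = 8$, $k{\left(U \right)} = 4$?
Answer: $-7552$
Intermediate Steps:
$q = -52$ ($q = 9 - \left(-3 - \left(-4\right)^{3}\right) = 9 - \left(-3 - -64\right) = 9 - \left(-3 + 64\right) = 9 - 61 = -52$)
$w{\left(f,R \right)} = 16$
$w{\left(q,k{\left(3 \right)} \right)} X \left(-59\right) = 16 \cdot 8 \left(-59\right) = 128 \left(-59\right) = -7552$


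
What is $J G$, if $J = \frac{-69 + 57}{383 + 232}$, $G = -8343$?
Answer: $\frac{33372}{205} \approx 162.79$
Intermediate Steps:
$J = - \frac{4}{205}$ ($J = - \frac{12}{615} = \left(-12\right) \frac{1}{615} = - \frac{4}{205} \approx -0.019512$)
$J G = \left(- \frac{4}{205}\right) \left(-8343\right) = \frac{33372}{205}$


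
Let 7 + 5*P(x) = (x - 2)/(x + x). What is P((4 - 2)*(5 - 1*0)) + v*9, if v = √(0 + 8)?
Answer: -33/25 + 18*√2 ≈ 24.136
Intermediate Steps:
v = 2*√2 (v = √8 = 2*√2 ≈ 2.8284)
P(x) = -7/5 + (-2 + x)/(10*x) (P(x) = -7/5 + ((x - 2)/(x + x))/5 = -7/5 + ((-2 + x)/((2*x)))/5 = -7/5 + ((-2 + x)*(1/(2*x)))/5 = -7/5 + ((-2 + x)/(2*x))/5 = -7/5 + (-2 + x)/(10*x))
P((4 - 2)*(5 - 1*0)) + v*9 = (-2 - 13*(4 - 2)*(5 - 1*0))/(10*(((4 - 2)*(5 - 1*0)))) + (2*√2)*9 = (-2 - 26*(5 + 0))/(10*((2*(5 + 0)))) + 18*√2 = (-2 - 26*5)/(10*((2*5))) + 18*√2 = (⅒)*(-2 - 13*10)/10 + 18*√2 = (⅒)*(⅒)*(-2 - 130) + 18*√2 = (⅒)*(⅒)*(-132) + 18*√2 = -33/25 + 18*√2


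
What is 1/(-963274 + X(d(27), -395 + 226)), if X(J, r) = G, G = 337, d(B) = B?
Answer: -1/962937 ≈ -1.0385e-6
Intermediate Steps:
X(J, r) = 337
1/(-963274 + X(d(27), -395 + 226)) = 1/(-963274 + 337) = 1/(-962937) = -1/962937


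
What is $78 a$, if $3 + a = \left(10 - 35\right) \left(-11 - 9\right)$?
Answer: $38766$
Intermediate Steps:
$a = 497$ ($a = -3 + \left(10 - 35\right) \left(-11 - 9\right) = -3 - -500 = -3 + 500 = 497$)
$78 a = 78 \cdot 497 = 38766$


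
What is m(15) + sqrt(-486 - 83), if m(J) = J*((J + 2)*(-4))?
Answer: -1020 + I*sqrt(569) ≈ -1020.0 + 23.854*I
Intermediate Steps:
m(J) = J*(-8 - 4*J) (m(J) = J*((2 + J)*(-4)) = J*(-8 - 4*J))
m(15) + sqrt(-486 - 83) = -4*15*(2 + 15) + sqrt(-486 - 83) = -4*15*17 + sqrt(-569) = -1020 + I*sqrt(569)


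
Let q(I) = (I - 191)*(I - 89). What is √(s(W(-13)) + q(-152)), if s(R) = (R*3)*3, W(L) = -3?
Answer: 2*√20659 ≈ 287.46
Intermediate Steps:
s(R) = 9*R (s(R) = (3*R)*3 = 9*R)
q(I) = (-191 + I)*(-89 + I)
√(s(W(-13)) + q(-152)) = √(9*(-3) + (16999 + (-152)² - 280*(-152))) = √(-27 + (16999 + 23104 + 42560)) = √(-27 + 82663) = √82636 = 2*√20659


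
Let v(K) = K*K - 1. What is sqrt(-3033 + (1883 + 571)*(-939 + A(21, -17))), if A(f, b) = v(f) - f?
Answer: I*sqrt(1279113) ≈ 1131.0*I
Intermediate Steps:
v(K) = -1 + K**2 (v(K) = K**2 - 1 = -1 + K**2)
A(f, b) = -1 + f**2 - f (A(f, b) = (-1 + f**2) - f = -1 + f**2 - f)
sqrt(-3033 + (1883 + 571)*(-939 + A(21, -17))) = sqrt(-3033 + (1883 + 571)*(-939 + (-1 + 21**2 - 1*21))) = sqrt(-3033 + 2454*(-939 + (-1 + 441 - 21))) = sqrt(-3033 + 2454*(-939 + 419)) = sqrt(-3033 + 2454*(-520)) = sqrt(-3033 - 1276080) = sqrt(-1279113) = I*sqrt(1279113)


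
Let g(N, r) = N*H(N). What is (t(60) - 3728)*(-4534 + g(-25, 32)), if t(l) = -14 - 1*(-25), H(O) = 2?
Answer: 17038728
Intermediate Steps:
t(l) = 11 (t(l) = -14 + 25 = 11)
g(N, r) = 2*N (g(N, r) = N*2 = 2*N)
(t(60) - 3728)*(-4534 + g(-25, 32)) = (11 - 3728)*(-4534 + 2*(-25)) = -3717*(-4534 - 50) = -3717*(-4584) = 17038728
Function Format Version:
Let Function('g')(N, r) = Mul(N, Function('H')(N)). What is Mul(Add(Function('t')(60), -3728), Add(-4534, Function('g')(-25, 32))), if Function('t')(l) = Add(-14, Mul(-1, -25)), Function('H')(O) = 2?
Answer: 17038728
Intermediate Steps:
Function('t')(l) = 11 (Function('t')(l) = Add(-14, 25) = 11)
Function('g')(N, r) = Mul(2, N) (Function('g')(N, r) = Mul(N, 2) = Mul(2, N))
Mul(Add(Function('t')(60), -3728), Add(-4534, Function('g')(-25, 32))) = Mul(Add(11, -3728), Add(-4534, Mul(2, -25))) = Mul(-3717, Add(-4534, -50)) = Mul(-3717, -4584) = 17038728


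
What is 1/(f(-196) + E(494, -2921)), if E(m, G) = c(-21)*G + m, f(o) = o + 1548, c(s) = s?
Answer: 1/63187 ≈ 1.5826e-5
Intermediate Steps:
f(o) = 1548 + o
E(m, G) = m - 21*G (E(m, G) = -21*G + m = m - 21*G)
1/(f(-196) + E(494, -2921)) = 1/((1548 - 196) + (494 - 21*(-2921))) = 1/(1352 + (494 + 61341)) = 1/(1352 + 61835) = 1/63187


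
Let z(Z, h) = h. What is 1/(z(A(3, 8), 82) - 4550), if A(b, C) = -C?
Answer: -1/4468 ≈ -0.00022381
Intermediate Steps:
1/(z(A(3, 8), 82) - 4550) = 1/(82 - 4550) = 1/(-4468) = -1/4468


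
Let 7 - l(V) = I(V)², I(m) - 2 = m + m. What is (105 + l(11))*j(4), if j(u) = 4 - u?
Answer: 0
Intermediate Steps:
I(m) = 2 + 2*m (I(m) = 2 + (m + m) = 2 + 2*m)
l(V) = 7 - (2 + 2*V)²
(105 + l(11))*j(4) = (105 + (7 - 4*(1 + 11)²))*(4 - 1*4) = (105 + (7 - 4*12²))*(4 - 4) = (105 + (7 - 4*144))*0 = (105 + (7 - 576))*0 = (105 - 569)*0 = -464*0 = 0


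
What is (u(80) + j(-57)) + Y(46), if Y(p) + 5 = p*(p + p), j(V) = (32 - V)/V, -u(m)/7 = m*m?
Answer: -2312750/57 ≈ -40575.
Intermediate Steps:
u(m) = -7*m² (u(m) = -7*m*m = -7*m²)
j(V) = (32 - V)/V
Y(p) = -5 + 2*p² (Y(p) = -5 + p*(p + p) = -5 + p*(2*p) = -5 + 2*p²)
(u(80) + j(-57)) + Y(46) = (-7*80² + (32 - 1*(-57))/(-57)) + (-5 + 2*46²) = (-7*6400 - (32 + 57)/57) + (-5 + 2*2116) = (-44800 - 1/57*89) + (-5 + 4232) = (-44800 - 89/57) + 4227 = -2553689/57 + 4227 = -2312750/57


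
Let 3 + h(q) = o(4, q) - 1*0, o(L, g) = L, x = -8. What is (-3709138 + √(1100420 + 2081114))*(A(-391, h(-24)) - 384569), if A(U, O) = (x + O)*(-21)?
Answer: 1425874248236 - 384422*√3181534 ≈ 1.4252e+12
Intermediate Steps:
h(q) = 1 (h(q) = -3 + (4 - 1*0) = -3 + (4 + 0) = -3 + 4 = 1)
A(U, O) = 168 - 21*O (A(U, O) = (-8 + O)*(-21) = 168 - 21*O)
(-3709138 + √(1100420 + 2081114))*(A(-391, h(-24)) - 384569) = (-3709138 + √(1100420 + 2081114))*((168 - 21*1) - 384569) = (-3709138 + √3181534)*((168 - 21) - 384569) = (-3709138 + √3181534)*(147 - 384569) = (-3709138 + √3181534)*(-384422) = 1425874248236 - 384422*√3181534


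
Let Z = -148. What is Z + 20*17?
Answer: 192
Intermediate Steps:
Z + 20*17 = -148 + 20*17 = -148 + 340 = 192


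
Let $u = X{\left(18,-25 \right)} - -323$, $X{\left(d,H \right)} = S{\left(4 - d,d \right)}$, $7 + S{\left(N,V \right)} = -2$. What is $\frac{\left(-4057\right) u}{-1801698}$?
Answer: $\frac{636949}{900849} \approx 0.70705$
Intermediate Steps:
$S{\left(N,V \right)} = -9$ ($S{\left(N,V \right)} = -7 - 2 = -9$)
$X{\left(d,H \right)} = -9$
$u = 314$ ($u = -9 - -323 = -9 + 323 = 314$)
$\frac{\left(-4057\right) u}{-1801698} = \frac{\left(-4057\right) 314}{-1801698} = \left(-1273898\right) \left(- \frac{1}{1801698}\right) = \frac{636949}{900849}$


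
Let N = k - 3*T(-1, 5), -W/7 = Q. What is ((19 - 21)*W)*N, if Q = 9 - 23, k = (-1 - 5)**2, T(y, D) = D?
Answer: -4116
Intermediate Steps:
k = 36 (k = (-6)**2 = 36)
Q = -14
W = 98 (W = -7*(-14) = 98)
N = 21 (N = 36 - 3*5 = 36 - 15 = 21)
((19 - 21)*W)*N = ((19 - 21)*98)*21 = -2*98*21 = -196*21 = -4116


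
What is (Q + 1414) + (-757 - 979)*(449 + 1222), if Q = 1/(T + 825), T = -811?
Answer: -40592187/14 ≈ -2.8994e+6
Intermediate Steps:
Q = 1/14 (Q = 1/(-811 + 825) = 1/14 ≈ 0.071429)
(Q + 1414) + (-757 - 979)*(449 + 1222) = (1/14 + 1414) + (-757 - 979)*(449 + 1222) = 19797/14 - 1736*1671 = 19797/14 - 2900856 = -40592187/14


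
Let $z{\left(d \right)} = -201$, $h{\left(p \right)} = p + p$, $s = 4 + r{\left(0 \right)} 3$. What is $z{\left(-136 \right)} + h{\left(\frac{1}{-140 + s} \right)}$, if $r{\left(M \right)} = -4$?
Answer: $- \frac{14875}{74} \approx -201.01$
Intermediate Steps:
$s = -8$ ($s = 4 - 12 = -8$)
$h{\left(p \right)} = 2 p$
$z{\left(-136 \right)} + h{\left(\frac{1}{-140 + s} \right)} = -201 + \frac{2}{-140 - 8} = -201 + \frac{2}{-148} = -201 + 2 \left(- \frac{1}{148}\right) = -201 - \frac{1}{74} = - \frac{14875}{74}$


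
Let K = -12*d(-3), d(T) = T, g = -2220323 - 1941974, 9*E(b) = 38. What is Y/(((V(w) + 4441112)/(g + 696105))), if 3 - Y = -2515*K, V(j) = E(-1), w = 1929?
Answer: -1412277400152/19985023 ≈ -70667.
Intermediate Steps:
E(b) = 38/9 (E(b) = (⅑)*38 = 38/9)
V(j) = 38/9
g = -4162297
K = 36 (K = -12*(-3) = 36)
Y = 90543 (Y = 3 - (-2515)*36 = 3 - 1*(-90540) = 3 + 90540 = 90543)
Y/(((V(w) + 4441112)/(g + 696105))) = 90543/(((38/9 + 4441112)/(-4162297 + 696105))) = 90543/(((39970046/9)/(-3466192))) = 90543/(((39970046/9)*(-1/3466192))) = 90543/(-19985023/15597864) = 90543*(-15597864/19985023) = -1412277400152/19985023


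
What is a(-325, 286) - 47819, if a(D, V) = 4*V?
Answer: -46675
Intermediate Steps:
a(-325, 286) - 47819 = 4*286 - 47819 = 1144 - 47819 = -46675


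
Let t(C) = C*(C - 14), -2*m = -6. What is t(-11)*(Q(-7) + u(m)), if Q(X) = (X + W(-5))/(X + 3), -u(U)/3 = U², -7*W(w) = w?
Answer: -48950/7 ≈ -6992.9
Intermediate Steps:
W(w) = -w/7
m = 3 (m = -½*(-6) = 3)
u(U) = -3*U²
Q(X) = (5/7 + X)/(3 + X) (Q(X) = (X - ⅐*(-5))/(X + 3) = (X + 5/7)/(3 + X) = (5/7 + X)/(3 + X))
t(C) = C*(-14 + C)
t(-11)*(Q(-7) + u(m)) = (-11*(-14 - 11))*((5/7 - 7)/(3 - 7) - 3*3²) = (-11*(-25))*(-44/7/(-4) - 3*9) = 275*(-¼*(-44/7) - 27) = 275*(11/7 - 27) = 275*(-178/7) = -48950/7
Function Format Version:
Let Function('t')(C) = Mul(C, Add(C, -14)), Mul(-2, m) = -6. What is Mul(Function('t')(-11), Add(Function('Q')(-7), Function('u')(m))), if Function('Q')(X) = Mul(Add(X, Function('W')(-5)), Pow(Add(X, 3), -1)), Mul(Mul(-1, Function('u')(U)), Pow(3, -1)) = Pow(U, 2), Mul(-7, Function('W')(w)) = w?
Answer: Rational(-48950, 7) ≈ -6992.9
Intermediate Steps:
Function('W')(w) = Mul(Rational(-1, 7), w)
m = 3 (m = Mul(Rational(-1, 2), -6) = 3)
Function('u')(U) = Mul(-3, Pow(U, 2))
Function('Q')(X) = Mul(Pow(Add(3, X), -1), Add(Rational(5, 7), X)) (Function('Q')(X) = Mul(Add(X, Mul(Rational(-1, 7), -5)), Pow(Add(X, 3), -1)) = Mul(Add(X, Rational(5, 7)), Pow(Add(3, X), -1)) = Mul(Add(Rational(5, 7), X), Pow(Add(3, X), -1)) = Mul(Pow(Add(3, X), -1), Add(Rational(5, 7), X)))
Function('t')(C) = Mul(C, Add(-14, C))
Mul(Function('t')(-11), Add(Function('Q')(-7), Function('u')(m))) = Mul(Mul(-11, Add(-14, -11)), Add(Mul(Pow(Add(3, -7), -1), Add(Rational(5, 7), -7)), Mul(-3, Pow(3, 2)))) = Mul(Mul(-11, -25), Add(Mul(Pow(-4, -1), Rational(-44, 7)), Mul(-3, 9))) = Mul(275, Add(Mul(Rational(-1, 4), Rational(-44, 7)), -27)) = Mul(275, Add(Rational(11, 7), -27)) = Mul(275, Rational(-178, 7)) = Rational(-48950, 7)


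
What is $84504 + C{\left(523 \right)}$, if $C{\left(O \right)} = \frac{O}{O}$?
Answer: $84505$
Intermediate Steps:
$C{\left(O \right)} = 1$
$84504 + C{\left(523 \right)} = 84504 + 1 = 84505$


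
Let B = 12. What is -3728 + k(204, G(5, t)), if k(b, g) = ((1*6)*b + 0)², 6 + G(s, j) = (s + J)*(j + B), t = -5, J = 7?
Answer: 1494448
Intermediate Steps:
G(s, j) = -6 + (7 + s)*(12 + j) (G(s, j) = -6 + (s + 7)*(j + 12) = -6 + (7 + s)*(12 + j))
k(b, g) = 36*b² (k(b, g) = (6*b + 0)² = (6*b)² = 36*b²)
-3728 + k(204, G(5, t)) = -3728 + 36*204² = -3728 + 36*41616 = -3728 + 1498176 = 1494448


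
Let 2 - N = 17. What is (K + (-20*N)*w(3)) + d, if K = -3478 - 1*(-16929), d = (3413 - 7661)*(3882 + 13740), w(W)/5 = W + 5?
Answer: -74832805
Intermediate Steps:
N = -15 (N = 2 - 1*17 = 2 - 17 = -15)
w(W) = 25 + 5*W (w(W) = 5*(W + 5) = 5*(5 + W) = 25 + 5*W)
d = -74858256 (d = -4248*17622 = -74858256)
K = 13451 (K = -3478 + 16929 = 13451)
(K + (-20*N)*w(3)) + d = (13451 + (-20*(-15))*(25 + 5*3)) - 74858256 = (13451 + 300*(25 + 15)) - 74858256 = (13451 + 300*40) - 74858256 = (13451 + 12000) - 74858256 = 25451 - 74858256 = -74832805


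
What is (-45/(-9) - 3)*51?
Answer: 102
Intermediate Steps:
(-45/(-9) - 3)*51 = (-45*(-⅑) - 3)*51 = (5 - 3)*51 = 2*51 = 102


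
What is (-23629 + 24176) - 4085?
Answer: -3538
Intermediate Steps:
(-23629 + 24176) - 4085 = 547 - 4085 = -3538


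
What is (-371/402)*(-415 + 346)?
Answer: 8533/134 ≈ 63.679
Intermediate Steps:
(-371/402)*(-415 + 346) = -371*1/402*(-69) = -371/402*(-69) = 8533/134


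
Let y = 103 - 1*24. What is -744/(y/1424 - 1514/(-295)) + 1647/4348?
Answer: -1355332623033/9475339868 ≈ -143.04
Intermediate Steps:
y = 79 (y = 103 - 24 = 79)
-744/(y/1424 - 1514/(-295)) + 1647/4348 = -744/(79/1424 - 1514/(-295)) + 1647/4348 = -744/(79*(1/1424) - 1514*(-1/295)) + 1647*(1/4348) = -744/(79/1424 + 1514/295) + 1647/4348 = -744/2179241/420080 + 1647/4348 = -744*420080/2179241 + 1647/4348 = -312539520/2179241 + 1647/4348 = -1355332623033/9475339868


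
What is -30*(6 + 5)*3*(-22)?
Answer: 21780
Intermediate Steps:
-30*(6 + 5)*3*(-22) = -330*3*(-22) = -30*33*(-22) = -990*(-22) = 21780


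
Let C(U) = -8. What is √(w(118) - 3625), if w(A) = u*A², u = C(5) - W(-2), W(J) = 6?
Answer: 11*I*√1641 ≈ 445.6*I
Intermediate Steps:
u = -14 (u = -8 - 1*6 = -8 - 6 = -14)
w(A) = -14*A²
√(w(118) - 3625) = √(-14*118² - 3625) = √(-14*13924 - 3625) = √(-194936 - 3625) = √(-198561) = 11*I*√1641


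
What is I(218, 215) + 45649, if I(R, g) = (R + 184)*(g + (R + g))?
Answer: 306145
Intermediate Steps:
I(R, g) = (184 + R)*(R + 2*g)
I(218, 215) + 45649 = (218² + 184*218 + 368*215 + 2*218*215) + 45649 = (47524 + 40112 + 79120 + 93740) + 45649 = 260496 + 45649 = 306145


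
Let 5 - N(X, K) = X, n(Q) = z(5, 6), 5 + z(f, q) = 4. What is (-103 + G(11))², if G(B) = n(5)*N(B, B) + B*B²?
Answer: 1522756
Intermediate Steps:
z(f, q) = -1 (z(f, q) = -5 + 4 = -1)
n(Q) = -1
N(X, K) = 5 - X
G(B) = -5 + B + B³ (G(B) = -(5 - B) + B*B² = (-5 + B) + B³ = -5 + B + B³)
(-103 + G(11))² = (-103 + (-5 + 11 + 11³))² = (-103 + (-5 + 11 + 1331))² = (-103 + 1337)² = 1234² = 1522756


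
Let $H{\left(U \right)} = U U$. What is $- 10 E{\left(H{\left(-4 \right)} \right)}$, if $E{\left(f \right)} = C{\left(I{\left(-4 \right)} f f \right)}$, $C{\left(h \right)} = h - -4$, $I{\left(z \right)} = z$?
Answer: $10200$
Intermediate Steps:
$H{\left(U \right)} = U^{2}$
$C{\left(h \right)} = 4 + h$ ($C{\left(h \right)} = h + 4 = 4 + h$)
$E{\left(f \right)} = 4 - 4 f^{2}$ ($E{\left(f \right)} = 4 + - 4 f f = 4 - 4 f^{2}$)
$- 10 E{\left(H{\left(-4 \right)} \right)} = - 10 \left(4 - 4 \left(\left(-4\right)^{2}\right)^{2}\right) = - 10 \left(4 - 4 \cdot 16^{2}\right) = - 10 \left(4 - 1024\right) = \left(-10\right) \left(-1020\right) = 10200$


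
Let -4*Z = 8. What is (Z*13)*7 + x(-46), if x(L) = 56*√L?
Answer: -182 + 56*I*√46 ≈ -182.0 + 379.81*I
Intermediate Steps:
Z = -2 (Z = -¼*8 = -2)
(Z*13)*7 + x(-46) = -2*13*7 + 56*√(-46) = -26*7 + 56*(I*√46) = -182 + 56*I*√46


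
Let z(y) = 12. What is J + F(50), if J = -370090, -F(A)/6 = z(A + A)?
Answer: -370162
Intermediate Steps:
F(A) = -72 (F(A) = -6*12 = -72)
J + F(50) = -370090 - 72 = -370162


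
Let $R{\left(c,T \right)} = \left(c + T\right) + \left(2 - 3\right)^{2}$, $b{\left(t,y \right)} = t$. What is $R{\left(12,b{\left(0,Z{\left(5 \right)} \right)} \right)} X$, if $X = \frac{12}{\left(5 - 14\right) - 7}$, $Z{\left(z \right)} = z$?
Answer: $- \frac{39}{4} \approx -9.75$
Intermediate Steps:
$R{\left(c,T \right)} = 1 + T + c$ ($R{\left(c,T \right)} = \left(T + c\right) + \left(-1\right)^{2} = \left(T + c\right) + 1 = 1 + T + c$)
$X = - \frac{3}{4}$ ($X = \frac{12}{-9 - 7} = \frac{12}{-16} = 12 \left(- \frac{1}{16}\right) = - \frac{3}{4} \approx -0.75$)
$R{\left(12,b{\left(0,Z{\left(5 \right)} \right)} \right)} X = \left(1 + 0 + 12\right) \left(- \frac{3}{4}\right) = 13 \left(- \frac{3}{4}\right) = - \frac{39}{4}$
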